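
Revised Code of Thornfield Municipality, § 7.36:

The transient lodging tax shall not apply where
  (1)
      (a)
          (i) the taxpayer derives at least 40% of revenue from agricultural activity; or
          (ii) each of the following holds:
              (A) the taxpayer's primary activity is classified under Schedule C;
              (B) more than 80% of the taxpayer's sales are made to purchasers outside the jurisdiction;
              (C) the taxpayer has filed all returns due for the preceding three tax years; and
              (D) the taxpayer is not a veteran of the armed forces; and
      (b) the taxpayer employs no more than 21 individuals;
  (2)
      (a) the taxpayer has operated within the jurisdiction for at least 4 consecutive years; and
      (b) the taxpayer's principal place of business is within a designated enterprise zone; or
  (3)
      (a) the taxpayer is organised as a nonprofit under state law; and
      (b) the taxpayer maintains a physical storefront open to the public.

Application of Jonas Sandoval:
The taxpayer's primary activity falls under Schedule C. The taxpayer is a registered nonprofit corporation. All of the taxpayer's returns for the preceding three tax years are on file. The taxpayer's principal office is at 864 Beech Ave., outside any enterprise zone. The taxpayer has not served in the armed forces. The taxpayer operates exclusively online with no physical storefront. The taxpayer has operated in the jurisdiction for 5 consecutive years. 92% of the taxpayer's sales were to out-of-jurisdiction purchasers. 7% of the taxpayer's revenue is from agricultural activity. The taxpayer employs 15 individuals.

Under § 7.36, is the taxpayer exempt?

Yes — exempt.

(i) ≥40% agricultural — not met.
(A) Schedule C activity — met.
(B) >80% out-of-jur. sales — satisfied.
(C) returns current — met.
(D) not (veteran) — holds.
So (ii) is satisfied (T AND T AND T AND T).
(a) = F OR T = true.
(b) ≤ 21 employees — met.
So (1) is satisfied (T AND T).
(a) ≥ 4 yrs in jurisdiction — satisfied.
(b) in enterprise zone — not met.
(2) = T AND F = false.
(a) nonprofit — met.
(b) has storefront — not met.
(3) = T AND F = false.
So Overall is satisfied (T OR F OR F).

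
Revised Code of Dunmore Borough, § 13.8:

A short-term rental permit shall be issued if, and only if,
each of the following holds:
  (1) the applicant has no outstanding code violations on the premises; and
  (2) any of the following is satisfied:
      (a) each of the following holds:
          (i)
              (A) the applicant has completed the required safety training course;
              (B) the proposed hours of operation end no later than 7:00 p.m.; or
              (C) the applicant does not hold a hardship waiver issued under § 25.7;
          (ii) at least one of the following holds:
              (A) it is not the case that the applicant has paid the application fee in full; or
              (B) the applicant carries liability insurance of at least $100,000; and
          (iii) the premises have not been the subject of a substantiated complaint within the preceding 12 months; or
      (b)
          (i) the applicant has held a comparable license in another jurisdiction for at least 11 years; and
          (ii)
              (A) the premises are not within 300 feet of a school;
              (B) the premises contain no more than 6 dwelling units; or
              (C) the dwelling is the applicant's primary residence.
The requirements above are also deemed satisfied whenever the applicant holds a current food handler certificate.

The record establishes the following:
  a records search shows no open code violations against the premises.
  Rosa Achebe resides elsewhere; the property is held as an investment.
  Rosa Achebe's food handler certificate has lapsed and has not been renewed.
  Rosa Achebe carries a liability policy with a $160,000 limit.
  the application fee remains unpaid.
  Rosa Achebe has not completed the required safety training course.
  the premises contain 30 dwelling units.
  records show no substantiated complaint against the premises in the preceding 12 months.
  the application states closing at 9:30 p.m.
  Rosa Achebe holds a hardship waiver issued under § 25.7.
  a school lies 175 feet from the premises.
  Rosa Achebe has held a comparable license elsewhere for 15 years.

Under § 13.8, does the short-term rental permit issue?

No — denied.

(1) no code violations — met.
(A) safety training — not met.
(B) closes by 7 p.m. — fails.
(C) not (hardship waiver) — not satisfied.
(i) = F OR F OR F = false.
(A) not (fee paid) — met.
(B) insurance ≥ $100,000 — holds.
(ii) = T OR T = true.
(iii) no complaint in 12 mo. — met.
(a): F AND T AND T → false.
(i) prior license ≥ 11 yr — holds.
(A) ≥300 ft from school — fails.
(B) ≤ 6 units — not met.
(C) primary residence — fails.
(ii): F OR F OR F → false.
So (b) is not satisfied (T AND F).
So (2) is not satisfied (F OR F).
So Overall is not satisfied (T AND F).
Exception (food handler cert.) — not satisfied.
Result: main false OR exception false → false.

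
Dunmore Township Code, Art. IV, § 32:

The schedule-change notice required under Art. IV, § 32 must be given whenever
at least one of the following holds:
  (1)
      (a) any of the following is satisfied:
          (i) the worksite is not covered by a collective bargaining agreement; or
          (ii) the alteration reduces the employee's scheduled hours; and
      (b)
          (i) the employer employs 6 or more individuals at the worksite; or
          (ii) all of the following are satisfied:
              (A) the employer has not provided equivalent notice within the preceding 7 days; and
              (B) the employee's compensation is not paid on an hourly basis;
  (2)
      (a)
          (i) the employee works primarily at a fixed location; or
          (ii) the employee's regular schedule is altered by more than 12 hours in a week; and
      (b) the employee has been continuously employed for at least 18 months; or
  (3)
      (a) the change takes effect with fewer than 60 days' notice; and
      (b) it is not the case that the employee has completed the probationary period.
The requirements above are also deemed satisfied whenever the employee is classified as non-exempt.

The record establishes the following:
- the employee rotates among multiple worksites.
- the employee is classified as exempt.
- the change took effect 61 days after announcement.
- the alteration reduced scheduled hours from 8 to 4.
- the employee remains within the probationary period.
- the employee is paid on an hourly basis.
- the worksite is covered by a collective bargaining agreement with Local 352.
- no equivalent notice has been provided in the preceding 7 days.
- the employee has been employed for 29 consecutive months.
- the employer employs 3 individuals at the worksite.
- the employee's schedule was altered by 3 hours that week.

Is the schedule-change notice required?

No — not required.

(i) no CBA — not met.
(ii) hours reduced — met.
So (a) is satisfied (F OR T).
(i) ≥ 6 at site — fails.
(A) no recent notice — met.
(B) not (hourly-paid) — fails.
So (ii) is not satisfied (T AND F).
So (b) is not satisfied (F OR F).
So (1) is not satisfied (T AND F).
(i) fixed location — fails.
(ii) schedule shift > 12h — not satisfied.
So (a) is not satisfied (F OR F).
(b) tenure ≥ 18 mo. — met.
So (2) is not satisfied (F AND T).
(a) < 60 days' notice — fails.
(b) not (past probation) — satisfied.
(3) = F AND T = false.
Overall = F OR F OR F = false.
Exception (non-exempt) — not satisfied.
Result: main false OR exception false → false.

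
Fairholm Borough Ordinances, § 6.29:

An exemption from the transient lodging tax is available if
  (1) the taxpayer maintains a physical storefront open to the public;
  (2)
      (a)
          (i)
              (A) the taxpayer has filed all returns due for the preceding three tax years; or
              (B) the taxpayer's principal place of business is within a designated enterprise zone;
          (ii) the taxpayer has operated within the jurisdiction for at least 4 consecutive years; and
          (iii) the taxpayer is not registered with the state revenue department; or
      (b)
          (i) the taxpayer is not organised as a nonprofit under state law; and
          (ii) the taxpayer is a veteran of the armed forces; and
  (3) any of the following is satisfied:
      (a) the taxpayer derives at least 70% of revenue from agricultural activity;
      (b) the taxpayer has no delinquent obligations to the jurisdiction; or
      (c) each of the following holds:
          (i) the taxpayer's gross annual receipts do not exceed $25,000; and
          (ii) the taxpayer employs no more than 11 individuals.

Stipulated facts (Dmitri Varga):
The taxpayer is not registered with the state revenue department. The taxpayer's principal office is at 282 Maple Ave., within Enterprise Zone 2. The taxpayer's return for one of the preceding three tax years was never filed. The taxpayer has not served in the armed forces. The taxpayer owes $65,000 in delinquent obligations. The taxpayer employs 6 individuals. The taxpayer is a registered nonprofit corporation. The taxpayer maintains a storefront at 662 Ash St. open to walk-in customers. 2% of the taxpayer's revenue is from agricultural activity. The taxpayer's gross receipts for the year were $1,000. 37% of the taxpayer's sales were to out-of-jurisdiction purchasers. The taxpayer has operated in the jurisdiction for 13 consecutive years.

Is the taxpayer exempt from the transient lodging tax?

Yes — exempt.

(1) has storefront — holds.
(A) returns current — not met.
(B) in enterprise zone — satisfied.
So (i) is satisfied (F OR T).
(ii) ≥ 4 yrs in jurisdiction — met.
(iii) not (state-registered) — holds.
(a): T AND T AND T → true.
(i) not (nonprofit) — not satisfied.
(ii) veteran — not met.
So (b) is not satisfied (F AND F).
So (2) is satisfied (T OR F).
(a) ≥70% agricultural — not satisfied.
(b) no delinquency — not satisfied.
(i) receipts ≤ $25,000 — satisfied.
(ii) ≤ 11 employees — holds.
So (c) is satisfied (T AND T).
(3): F OR F OR T → true.
So Overall is satisfied (T AND T AND T).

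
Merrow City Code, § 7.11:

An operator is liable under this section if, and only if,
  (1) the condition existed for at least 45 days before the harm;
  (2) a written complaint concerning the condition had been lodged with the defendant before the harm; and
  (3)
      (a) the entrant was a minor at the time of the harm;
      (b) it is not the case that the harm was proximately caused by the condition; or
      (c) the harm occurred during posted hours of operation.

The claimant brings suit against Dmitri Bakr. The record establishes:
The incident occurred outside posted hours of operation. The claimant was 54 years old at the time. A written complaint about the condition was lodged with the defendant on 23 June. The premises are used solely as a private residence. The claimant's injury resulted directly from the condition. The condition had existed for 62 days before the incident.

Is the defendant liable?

(1) condition ≥45 days old — met.
(2) complaint lodged — satisfied.
(a) entrant a minor — not satisfied.
(b) not (proximate cause) — not met.
(c) during posted hours — not satisfied.
So (3) is not satisfied (F OR F OR F).
Overall = T AND T AND F = false.

No — not liable.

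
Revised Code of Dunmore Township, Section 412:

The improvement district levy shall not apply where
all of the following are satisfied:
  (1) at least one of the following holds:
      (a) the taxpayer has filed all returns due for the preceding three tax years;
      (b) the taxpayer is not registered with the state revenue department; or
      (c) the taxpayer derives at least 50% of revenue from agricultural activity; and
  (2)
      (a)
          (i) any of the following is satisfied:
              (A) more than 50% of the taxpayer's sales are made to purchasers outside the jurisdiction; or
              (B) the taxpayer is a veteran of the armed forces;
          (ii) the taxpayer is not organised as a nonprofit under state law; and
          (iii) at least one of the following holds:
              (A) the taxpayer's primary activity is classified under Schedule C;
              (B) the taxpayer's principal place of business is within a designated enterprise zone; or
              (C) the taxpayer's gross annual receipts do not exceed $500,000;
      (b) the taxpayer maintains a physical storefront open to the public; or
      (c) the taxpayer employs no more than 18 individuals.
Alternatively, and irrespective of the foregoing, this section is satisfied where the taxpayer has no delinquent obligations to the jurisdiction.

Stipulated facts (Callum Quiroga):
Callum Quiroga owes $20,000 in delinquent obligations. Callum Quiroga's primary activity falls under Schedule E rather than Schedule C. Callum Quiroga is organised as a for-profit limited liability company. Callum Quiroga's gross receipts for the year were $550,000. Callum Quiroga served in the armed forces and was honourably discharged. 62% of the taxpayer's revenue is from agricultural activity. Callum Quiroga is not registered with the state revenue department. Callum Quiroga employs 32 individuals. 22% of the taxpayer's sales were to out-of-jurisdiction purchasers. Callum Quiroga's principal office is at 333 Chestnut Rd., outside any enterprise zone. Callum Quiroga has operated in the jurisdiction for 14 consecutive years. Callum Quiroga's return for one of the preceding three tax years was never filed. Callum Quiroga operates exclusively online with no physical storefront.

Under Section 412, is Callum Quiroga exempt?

No — not exempt.

(a) returns current — not satisfied.
(b) not (state-registered) — satisfied.
(c) ≥50% agricultural — holds.
(1) = F OR T OR T = true.
(A) >50% out-of-jur. sales — not satisfied.
(B) veteran — met.
(i) = F OR T = true.
(ii) not (nonprofit) — holds.
(A) Schedule C activity — not met.
(B) in enterprise zone — fails.
(C) receipts ≤ $500,000 — not met.
So (iii) is not satisfied (F OR F OR F).
(a) = T AND T AND F = false.
(b) has storefront — not satisfied.
(c) ≤ 18 employees — not met.
(2): F OR F OR F → false.
So Overall is not satisfied (T AND F).
Exception (no delinquency) — not satisfied.
Result: main false OR exception false → false.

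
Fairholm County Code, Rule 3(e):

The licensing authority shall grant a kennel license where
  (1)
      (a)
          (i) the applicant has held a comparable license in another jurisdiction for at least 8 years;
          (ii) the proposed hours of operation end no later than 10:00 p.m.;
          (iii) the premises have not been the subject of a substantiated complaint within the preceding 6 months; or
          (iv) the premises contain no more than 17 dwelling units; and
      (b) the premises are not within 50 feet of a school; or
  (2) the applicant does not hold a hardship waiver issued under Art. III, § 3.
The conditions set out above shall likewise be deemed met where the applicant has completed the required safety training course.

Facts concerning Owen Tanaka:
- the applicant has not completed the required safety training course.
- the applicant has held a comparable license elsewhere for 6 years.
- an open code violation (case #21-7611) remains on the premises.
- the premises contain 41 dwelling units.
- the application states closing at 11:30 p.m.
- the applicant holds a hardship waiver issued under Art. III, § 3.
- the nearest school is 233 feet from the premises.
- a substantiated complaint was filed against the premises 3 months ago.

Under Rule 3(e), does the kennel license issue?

No — denied.

(i) prior license ≥ 8 yr — fails.
(ii) closes by 10 p.m. — not met.
(iii) no complaint in 6 mo. — fails.
(iv) ≤ 17 units — not met.
So (a) is not satisfied (F OR F OR F OR F).
(b) ≥50 ft from school — satisfied.
So (1) is not satisfied (F AND T).
(2) not (hardship waiver) — not met.
Overall = F OR F = false.
Exception (safety training) — not satisfied.
Result: main false OR exception false → false.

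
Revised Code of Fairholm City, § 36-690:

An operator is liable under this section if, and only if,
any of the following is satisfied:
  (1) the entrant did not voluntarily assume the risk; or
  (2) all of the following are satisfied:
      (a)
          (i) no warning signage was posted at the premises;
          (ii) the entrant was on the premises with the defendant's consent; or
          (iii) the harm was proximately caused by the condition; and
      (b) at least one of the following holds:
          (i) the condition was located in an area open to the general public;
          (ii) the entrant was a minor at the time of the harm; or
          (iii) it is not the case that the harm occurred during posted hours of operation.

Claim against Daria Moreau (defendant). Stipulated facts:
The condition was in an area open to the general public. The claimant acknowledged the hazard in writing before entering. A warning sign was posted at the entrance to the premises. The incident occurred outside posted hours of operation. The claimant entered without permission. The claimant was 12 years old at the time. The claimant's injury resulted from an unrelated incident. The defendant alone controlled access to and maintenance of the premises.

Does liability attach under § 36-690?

(1) no assumed risk — not satisfied.
(i) no signage posted — not satisfied.
(ii) consent to enter — fails.
(iii) proximate cause — not met.
(a): F OR F OR F → false.
(i) public area — satisfied.
(ii) entrant a minor — met.
(iii) not (during posted hours) — satisfied.
(b) = T OR T OR T = true.
So (2) is not satisfied (F AND T).
Overall: F OR F → false.

No — not liable.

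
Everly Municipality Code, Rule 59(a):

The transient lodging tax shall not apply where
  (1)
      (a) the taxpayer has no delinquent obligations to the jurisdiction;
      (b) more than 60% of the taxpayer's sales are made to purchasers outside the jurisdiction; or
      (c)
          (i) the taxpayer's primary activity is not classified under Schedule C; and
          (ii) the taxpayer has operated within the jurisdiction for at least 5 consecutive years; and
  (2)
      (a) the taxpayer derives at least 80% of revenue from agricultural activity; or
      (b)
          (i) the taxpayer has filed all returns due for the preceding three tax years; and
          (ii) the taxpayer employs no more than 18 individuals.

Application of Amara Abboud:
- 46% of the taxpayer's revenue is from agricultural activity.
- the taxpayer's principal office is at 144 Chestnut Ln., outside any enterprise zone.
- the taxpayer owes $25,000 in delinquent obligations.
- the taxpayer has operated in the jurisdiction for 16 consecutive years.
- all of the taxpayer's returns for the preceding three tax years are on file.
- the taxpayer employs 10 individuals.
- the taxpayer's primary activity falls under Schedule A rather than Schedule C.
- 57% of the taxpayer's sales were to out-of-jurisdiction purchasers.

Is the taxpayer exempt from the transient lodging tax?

(a) no delinquency — fails.
(b) >60% out-of-jur. sales — not met.
(i) not (Schedule C activity) — met.
(ii) ≥ 5 yrs in jurisdiction — satisfied.
(c) = T AND T = true.
(1) = F OR F OR T = true.
(a) ≥80% agricultural — not satisfied.
(i) returns current — holds.
(ii) ≤ 18 employees — satisfied.
So (b) is satisfied (T AND T).
(2): F OR T → true.
So Overall is satisfied (T AND T).

Yes — exempt.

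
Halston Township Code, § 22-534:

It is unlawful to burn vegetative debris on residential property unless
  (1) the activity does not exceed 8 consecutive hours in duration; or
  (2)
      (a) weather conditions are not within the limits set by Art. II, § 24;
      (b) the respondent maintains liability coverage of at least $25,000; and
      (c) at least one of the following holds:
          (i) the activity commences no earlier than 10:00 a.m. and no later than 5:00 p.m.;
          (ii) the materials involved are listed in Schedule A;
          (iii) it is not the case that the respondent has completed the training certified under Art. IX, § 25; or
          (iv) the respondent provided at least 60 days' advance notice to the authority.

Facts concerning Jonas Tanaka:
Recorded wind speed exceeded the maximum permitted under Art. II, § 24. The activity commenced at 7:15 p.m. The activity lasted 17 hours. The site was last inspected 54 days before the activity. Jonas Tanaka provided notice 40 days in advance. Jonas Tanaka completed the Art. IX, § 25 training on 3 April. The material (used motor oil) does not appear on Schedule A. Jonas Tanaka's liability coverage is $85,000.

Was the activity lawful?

No — unlawful.

(1) ≤ 8 hrs duration — not met.
(a) not (weather ok) — met.
(b) coverage ≥ $25,000 — met.
(i) start within hours — fails.
(ii) Schedule A material — not met.
(iii) not (training certified) — not met.
(iv) ≥60 days' notice — fails.
So (c) is not satisfied (F OR F OR F OR F).
So (2) is not satisfied (T AND T AND F).
Overall = F OR F = false.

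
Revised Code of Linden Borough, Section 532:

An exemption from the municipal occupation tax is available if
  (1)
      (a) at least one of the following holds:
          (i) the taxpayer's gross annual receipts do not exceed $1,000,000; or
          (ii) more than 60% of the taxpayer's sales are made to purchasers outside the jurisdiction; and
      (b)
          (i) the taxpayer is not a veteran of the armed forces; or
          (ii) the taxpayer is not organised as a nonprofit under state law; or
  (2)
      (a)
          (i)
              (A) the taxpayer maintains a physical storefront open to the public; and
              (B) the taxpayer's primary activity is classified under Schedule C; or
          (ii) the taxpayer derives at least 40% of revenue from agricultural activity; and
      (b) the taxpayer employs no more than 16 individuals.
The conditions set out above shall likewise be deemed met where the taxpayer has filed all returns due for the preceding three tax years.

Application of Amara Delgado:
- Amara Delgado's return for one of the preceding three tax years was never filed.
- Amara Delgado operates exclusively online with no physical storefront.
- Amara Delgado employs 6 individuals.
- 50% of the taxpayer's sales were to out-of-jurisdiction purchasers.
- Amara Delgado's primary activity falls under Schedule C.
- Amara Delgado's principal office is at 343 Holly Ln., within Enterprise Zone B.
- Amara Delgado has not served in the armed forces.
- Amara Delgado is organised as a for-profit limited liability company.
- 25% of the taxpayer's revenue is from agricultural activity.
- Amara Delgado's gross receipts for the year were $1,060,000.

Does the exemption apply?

(i) receipts ≤ $1,000,000 — fails.
(ii) >60% out-of-jur. sales — not satisfied.
So (a) is not satisfied (F OR F).
(i) not (veteran) — met.
(ii) not (nonprofit) — met.
(b): T OR T → true.
(1) = F AND T = false.
(A) has storefront — fails.
(B) Schedule C activity — satisfied.
(i): F AND T → false.
(ii) ≥40% agricultural — not met.
So (a) is not satisfied (F OR F).
(b) ≤ 16 employees — holds.
(2): F AND T → false.
Overall = F OR F = false.
Exception (returns current) — not satisfied.
Result: main false OR exception false → false.

No — not exempt.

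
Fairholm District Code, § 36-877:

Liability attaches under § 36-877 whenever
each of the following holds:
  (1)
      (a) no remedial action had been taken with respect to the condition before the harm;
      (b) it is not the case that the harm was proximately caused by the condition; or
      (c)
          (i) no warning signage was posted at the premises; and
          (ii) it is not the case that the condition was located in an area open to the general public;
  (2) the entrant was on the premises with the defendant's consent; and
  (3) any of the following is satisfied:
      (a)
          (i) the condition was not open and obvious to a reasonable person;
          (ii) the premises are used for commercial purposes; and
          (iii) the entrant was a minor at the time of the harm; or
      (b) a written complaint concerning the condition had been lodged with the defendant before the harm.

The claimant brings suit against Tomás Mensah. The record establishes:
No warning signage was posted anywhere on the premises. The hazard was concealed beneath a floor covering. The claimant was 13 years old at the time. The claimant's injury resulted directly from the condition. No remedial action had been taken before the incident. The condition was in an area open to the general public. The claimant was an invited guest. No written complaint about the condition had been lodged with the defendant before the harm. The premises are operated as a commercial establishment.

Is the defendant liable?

Yes — liable.

(a) no remedial action — holds.
(b) not (proximate cause) — not met.
(i) no signage posted — satisfied.
(ii) not (public area) — fails.
So (c) is not satisfied (T AND F).
(1) = T OR F OR F = true.
(2) consent to enter — met.
(i) not open/obvious — met.
(ii) commercial use — met.
(iii) entrant a minor — holds.
(a): T AND T AND T → true.
(b) complaint lodged — fails.
(3) = T OR F = true.
Overall: T AND T AND T → true.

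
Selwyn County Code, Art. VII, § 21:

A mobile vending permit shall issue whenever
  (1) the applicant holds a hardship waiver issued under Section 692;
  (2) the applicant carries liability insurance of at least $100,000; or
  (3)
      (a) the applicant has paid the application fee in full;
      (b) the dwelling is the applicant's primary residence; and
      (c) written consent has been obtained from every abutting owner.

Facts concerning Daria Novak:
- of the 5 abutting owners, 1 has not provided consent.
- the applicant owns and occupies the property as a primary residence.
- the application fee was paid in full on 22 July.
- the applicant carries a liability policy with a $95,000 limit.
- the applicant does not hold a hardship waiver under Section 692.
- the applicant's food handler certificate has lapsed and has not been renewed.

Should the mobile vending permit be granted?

No — denied.

(1) hardship waiver — fails.
(2) insurance ≥ $100,000 — fails.
(a) fee paid — satisfied.
(b) primary residence — met.
(c) all abutters consent — not satisfied.
(3) = T AND T AND F = false.
Overall = F OR F OR F = false.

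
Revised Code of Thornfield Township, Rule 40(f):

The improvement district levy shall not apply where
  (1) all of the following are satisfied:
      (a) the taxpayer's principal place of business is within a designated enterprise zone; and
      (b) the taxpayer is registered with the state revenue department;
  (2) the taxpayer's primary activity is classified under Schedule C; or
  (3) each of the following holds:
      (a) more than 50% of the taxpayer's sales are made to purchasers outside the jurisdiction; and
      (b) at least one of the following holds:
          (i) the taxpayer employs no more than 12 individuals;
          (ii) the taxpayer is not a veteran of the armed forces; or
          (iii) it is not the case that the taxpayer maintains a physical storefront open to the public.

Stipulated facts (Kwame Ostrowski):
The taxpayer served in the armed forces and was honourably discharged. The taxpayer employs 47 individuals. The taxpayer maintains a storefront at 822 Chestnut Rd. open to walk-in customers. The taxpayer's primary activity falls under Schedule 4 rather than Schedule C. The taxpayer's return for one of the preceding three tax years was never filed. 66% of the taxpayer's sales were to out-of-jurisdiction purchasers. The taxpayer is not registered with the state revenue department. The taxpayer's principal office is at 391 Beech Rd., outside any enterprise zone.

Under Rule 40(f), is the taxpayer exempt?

(a) in enterprise zone — not satisfied.
(b) state-registered — not satisfied.
So (1) is not satisfied (F AND F).
(2) Schedule C activity — not satisfied.
(a) >50% out-of-jur. sales — holds.
(i) ≤ 12 employees — fails.
(ii) not (veteran) — not satisfied.
(iii) not (has storefront) — fails.
(b): F OR F OR F → false.
So (3) is not satisfied (T AND F).
Overall = F OR F OR F = false.

No — not exempt.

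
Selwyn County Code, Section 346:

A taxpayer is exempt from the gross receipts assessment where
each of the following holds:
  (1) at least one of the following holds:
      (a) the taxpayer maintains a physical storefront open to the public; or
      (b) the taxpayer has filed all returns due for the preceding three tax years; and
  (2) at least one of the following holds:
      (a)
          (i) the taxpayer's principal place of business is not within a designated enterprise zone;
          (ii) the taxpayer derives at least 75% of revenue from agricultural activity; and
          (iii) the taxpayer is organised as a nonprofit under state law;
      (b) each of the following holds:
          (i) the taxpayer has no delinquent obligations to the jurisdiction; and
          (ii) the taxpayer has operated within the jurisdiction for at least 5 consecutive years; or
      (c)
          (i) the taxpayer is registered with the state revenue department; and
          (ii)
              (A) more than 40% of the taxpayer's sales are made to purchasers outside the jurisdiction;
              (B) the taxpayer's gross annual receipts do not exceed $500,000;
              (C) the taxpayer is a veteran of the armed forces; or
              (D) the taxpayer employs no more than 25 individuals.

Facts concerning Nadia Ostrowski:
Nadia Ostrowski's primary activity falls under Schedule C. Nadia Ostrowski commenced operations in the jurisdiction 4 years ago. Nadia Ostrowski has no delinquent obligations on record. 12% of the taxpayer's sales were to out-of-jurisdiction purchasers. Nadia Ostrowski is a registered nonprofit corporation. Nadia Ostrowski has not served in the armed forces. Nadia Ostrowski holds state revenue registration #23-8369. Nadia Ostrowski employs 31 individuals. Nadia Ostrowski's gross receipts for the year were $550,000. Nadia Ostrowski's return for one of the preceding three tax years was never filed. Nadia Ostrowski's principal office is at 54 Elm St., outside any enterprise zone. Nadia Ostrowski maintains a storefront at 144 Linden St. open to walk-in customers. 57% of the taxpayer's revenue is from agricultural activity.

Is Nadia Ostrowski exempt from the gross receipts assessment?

(a) has storefront — holds.
(b) returns current — not satisfied.
(1) = T OR F = true.
(i) not (in enterprise zone) — holds.
(ii) ≥75% agricultural — not met.
(iii) nonprofit — holds.
(a): T AND F AND T → false.
(i) no delinquency — satisfied.
(ii) ≥ 5 yrs in jurisdiction — not satisfied.
(b): T AND F → false.
(i) state-registered — met.
(A) >40% out-of-jur. sales — not met.
(B) receipts ≤ $500,000 — fails.
(C) veteran — fails.
(D) ≤ 25 employees — not satisfied.
So (ii) is not satisfied (F OR F OR F OR F).
(c) = T AND F = false.
(2): F OR F OR F → false.
Overall: T AND F → false.

No — not exempt.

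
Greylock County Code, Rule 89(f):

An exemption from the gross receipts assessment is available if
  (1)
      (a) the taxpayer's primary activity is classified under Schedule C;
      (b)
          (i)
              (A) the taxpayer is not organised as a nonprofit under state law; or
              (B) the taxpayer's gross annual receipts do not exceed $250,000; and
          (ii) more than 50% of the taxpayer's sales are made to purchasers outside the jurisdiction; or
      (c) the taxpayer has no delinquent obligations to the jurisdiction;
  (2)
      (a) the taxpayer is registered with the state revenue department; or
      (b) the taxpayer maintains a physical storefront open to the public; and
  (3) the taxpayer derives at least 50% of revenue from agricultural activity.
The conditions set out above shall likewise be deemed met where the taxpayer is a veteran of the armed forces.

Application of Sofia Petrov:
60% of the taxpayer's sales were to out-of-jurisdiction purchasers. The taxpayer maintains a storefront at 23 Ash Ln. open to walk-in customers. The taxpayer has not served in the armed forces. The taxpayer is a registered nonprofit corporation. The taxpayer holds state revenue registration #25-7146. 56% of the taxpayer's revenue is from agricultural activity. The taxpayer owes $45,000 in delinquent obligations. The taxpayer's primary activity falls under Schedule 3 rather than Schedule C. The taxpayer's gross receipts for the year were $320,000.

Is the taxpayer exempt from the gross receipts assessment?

(a) Schedule C activity — not met.
(A) not (nonprofit) — not satisfied.
(B) receipts ≤ $250,000 — not satisfied.
(i) = F OR F = false.
(ii) >50% out-of-jur. sales — met.
(b): F AND T → false.
(c) no delinquency — not satisfied.
(1): F OR F OR F → false.
(a) state-registered — satisfied.
(b) has storefront — holds.
(2) = T OR T = true.
(3) ≥50% agricultural — satisfied.
Overall: F AND T AND T → false.
Exception (veteran) — not satisfied.
Result: main false OR exception false → false.

No — not exempt.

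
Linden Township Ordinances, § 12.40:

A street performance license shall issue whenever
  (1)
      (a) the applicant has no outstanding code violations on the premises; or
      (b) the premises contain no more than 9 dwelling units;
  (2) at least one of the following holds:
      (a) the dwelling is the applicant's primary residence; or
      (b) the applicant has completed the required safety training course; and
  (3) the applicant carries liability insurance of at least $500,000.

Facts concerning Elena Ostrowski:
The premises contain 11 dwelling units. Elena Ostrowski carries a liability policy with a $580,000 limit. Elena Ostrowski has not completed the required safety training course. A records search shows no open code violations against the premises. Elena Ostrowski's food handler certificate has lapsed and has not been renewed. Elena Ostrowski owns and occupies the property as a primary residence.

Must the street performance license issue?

(a) no code violations — satisfied.
(b) ≤ 9 units — not satisfied.
(1): T OR F → true.
(a) primary residence — met.
(b) safety training — fails.
So (2) is satisfied (T OR F).
(3) insurance ≥ $500,000 — holds.
So Overall is satisfied (T AND T AND T).

Yes — granted.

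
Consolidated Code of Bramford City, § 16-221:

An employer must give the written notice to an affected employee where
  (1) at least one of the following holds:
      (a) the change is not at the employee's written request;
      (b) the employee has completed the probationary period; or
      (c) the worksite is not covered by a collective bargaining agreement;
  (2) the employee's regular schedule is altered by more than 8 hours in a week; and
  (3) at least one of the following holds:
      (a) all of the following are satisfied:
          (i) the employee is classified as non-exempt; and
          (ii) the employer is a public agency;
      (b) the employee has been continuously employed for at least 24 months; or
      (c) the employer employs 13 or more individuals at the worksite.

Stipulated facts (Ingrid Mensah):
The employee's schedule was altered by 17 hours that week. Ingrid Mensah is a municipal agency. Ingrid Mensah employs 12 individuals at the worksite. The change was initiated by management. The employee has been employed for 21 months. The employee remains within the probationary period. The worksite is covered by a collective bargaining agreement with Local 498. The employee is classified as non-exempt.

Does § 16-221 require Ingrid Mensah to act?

Yes — required.

(a) not employee-requested — satisfied.
(b) past probation — not satisfied.
(c) no CBA — not met.
(1) = T OR F OR F = true.
(2) schedule shift > 8h — met.
(i) non-exempt — met.
(ii) public agency — holds.
(a): T AND T → true.
(b) tenure ≥ 24 mo. — fails.
(c) ≥ 13 at site — not satisfied.
(3): T OR F OR F → true.
So Overall is satisfied (T AND T AND T).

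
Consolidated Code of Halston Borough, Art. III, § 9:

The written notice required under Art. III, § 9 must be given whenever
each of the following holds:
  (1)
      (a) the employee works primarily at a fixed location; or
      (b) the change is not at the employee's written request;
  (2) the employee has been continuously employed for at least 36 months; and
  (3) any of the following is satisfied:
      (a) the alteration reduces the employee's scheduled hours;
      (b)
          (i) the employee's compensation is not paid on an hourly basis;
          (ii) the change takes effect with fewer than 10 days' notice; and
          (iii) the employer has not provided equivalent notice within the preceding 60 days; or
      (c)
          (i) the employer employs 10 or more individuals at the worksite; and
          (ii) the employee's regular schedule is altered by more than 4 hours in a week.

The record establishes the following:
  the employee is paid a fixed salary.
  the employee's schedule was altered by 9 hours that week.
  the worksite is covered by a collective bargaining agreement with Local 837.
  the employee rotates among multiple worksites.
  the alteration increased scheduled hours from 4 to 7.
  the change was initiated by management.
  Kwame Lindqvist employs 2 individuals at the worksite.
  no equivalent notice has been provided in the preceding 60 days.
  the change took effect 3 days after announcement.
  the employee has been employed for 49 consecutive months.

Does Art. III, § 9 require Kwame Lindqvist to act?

Yes — required.

(a) fixed location — fails.
(b) not employee-requested — satisfied.
(1): F OR T → true.
(2) tenure ≥ 36 mo. — satisfied.
(a) hours reduced — not met.
(i) not (hourly-paid) — met.
(ii) < 10 days' notice — satisfied.
(iii) no recent notice — satisfied.
(b) = T AND T AND T = true.
(i) ≥ 10 at site — not satisfied.
(ii) schedule shift > 4h — met.
So (c) is not satisfied (F AND T).
(3) = F OR T OR F = true.
So Overall is satisfied (T AND T AND T).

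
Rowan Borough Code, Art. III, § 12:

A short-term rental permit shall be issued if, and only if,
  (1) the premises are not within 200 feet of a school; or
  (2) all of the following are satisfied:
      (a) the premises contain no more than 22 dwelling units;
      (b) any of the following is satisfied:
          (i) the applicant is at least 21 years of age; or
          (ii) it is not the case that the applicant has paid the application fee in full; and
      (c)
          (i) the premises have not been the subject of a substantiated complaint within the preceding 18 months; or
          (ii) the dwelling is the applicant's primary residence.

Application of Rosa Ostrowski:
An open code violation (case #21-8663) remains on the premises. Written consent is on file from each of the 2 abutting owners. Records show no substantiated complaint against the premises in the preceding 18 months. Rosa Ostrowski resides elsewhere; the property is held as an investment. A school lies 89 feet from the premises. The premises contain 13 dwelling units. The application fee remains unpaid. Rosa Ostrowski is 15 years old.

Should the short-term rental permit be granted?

(1) ≥200 ft from school — fails.
(a) ≤ 22 units — met.
(i) age ≥ 21 — not satisfied.
(ii) not (fee paid) — holds.
So (b) is satisfied (F OR T).
(i) no complaint in 18 mo. — met.
(ii) primary residence — not satisfied.
(c) = T OR F = true.
(2): T AND T AND T → true.
Overall: F OR T → true.

Yes — granted.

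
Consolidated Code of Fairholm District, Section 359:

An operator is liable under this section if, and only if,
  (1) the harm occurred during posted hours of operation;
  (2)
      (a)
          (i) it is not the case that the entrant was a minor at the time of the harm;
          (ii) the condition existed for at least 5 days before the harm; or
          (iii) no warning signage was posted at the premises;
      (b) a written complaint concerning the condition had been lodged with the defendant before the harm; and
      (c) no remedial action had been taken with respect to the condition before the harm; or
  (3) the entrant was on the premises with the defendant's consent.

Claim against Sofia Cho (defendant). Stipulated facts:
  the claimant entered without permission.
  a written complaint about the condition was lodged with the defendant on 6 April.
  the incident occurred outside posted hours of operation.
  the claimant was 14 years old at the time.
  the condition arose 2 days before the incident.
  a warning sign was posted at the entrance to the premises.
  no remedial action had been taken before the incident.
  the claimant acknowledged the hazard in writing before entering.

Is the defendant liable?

No — not liable.

(1) during posted hours — not met.
(i) not (entrant a minor) — not met.
(ii) condition ≥5 days old — not satisfied.
(iii) no signage posted — not satisfied.
(a): F OR F OR F → false.
(b) complaint lodged — holds.
(c) no remedial action — satisfied.
(2) = F AND T AND T = false.
(3) consent to enter — not satisfied.
So Overall is not satisfied (F OR F OR F).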